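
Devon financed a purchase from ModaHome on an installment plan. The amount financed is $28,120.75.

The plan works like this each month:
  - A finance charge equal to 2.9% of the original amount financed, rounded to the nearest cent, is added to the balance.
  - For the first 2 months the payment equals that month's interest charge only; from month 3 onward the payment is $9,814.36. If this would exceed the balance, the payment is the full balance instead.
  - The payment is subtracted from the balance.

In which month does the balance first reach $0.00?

Month 1: $28,120.75 +$815.50 interest = $28,936.25; pay $815.50 → $28,120.75
Month 2: $28,120.75 +$815.50 interest = $28,936.25; pay $815.50 → $28,120.75
Month 3: $28,120.75 +$815.50 interest = $28,936.25; pay $9,814.36 → $19,121.89
Month 4: $19,121.89 +$815.50 interest = $19,937.39; pay $9,814.36 → $10,123.03
Month 5: $10,123.03 +$815.50 interest = $10,938.53; pay $9,814.36 → $1,124.17
Month 6: $1,124.17 +$815.50 interest = $1,939.67; pay $1,939.67 → $0.00
Balance reaches $0.00 in month 6.

6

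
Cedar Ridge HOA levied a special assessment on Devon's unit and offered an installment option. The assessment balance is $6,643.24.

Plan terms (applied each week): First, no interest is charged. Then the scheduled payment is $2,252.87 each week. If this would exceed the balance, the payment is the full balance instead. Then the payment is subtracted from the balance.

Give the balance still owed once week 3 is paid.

$0.00

Week 1: opening $6,643.24; payment $2,252.87; balance $4,390.37
Week 2: opening $4,390.37; payment $2,252.87; balance $2,137.50
Week 3: opening $2,137.50; payment $2,137.50; balance $0.00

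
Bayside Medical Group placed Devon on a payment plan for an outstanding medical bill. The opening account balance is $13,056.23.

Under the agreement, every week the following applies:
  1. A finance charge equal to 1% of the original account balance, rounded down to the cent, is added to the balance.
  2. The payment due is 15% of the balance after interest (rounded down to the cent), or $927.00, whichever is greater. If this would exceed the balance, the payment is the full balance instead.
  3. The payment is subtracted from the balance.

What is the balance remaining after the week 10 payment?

$2,199.22

# | Opening | Interest | Payment | End bal
1 | $13,056.23 | $130.56 | $1,978.01 | $11,208.78
2 | $11,208.78 | $130.56 | $1,700.90 | $9,638.44
3 | $9,638.44 | $130.56 | $1,465.35 | $8,303.65
4 | $8,303.65 | $130.56 | $1,265.13 | $7,169.08
5 | $7,169.08 | $130.56 | $1,094.94 | $6,204.70
6 | $6,204.70 | $130.56 | $950.28 | $5,384.98
7 | $5,384.98 | $130.56 | $927.00 | $4,588.54
8 | $4,588.54 | $130.56 | $927.00 | $3,792.10
9 | $3,792.10 | $130.56 | $927.00 | $2,995.66
10 | $2,995.66 | $130.56 | $927.00 | $2,199.22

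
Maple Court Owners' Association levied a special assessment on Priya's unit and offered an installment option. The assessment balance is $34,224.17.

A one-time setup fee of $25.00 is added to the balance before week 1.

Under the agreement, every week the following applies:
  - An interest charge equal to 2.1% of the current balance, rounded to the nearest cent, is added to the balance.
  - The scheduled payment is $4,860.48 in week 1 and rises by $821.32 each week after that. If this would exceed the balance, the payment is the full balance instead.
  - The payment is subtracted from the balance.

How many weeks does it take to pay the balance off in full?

6

Week 1: opening $34,249.17; interest $719.23 → $34,968.40; payment $4,860.48; balance $30,107.92
Week 2: opening $30,107.92; interest $632.27 → $30,740.19; payment $5,681.80; balance $25,058.39
Week 3: opening $25,058.39; interest $526.23 → $25,584.62; payment $6,503.12; balance $19,081.50
Week 4: opening $19,081.50; interest $400.71 → $19,482.21; payment $7,324.44; balance $12,157.77
Week 5: opening $12,157.77; interest $255.31 → $12,413.08; payment $8,145.76; balance $4,267.32
Week 6: opening $4,267.32; interest $89.61 → $4,356.93; payment $4,356.93; balance $0.00
Balance reaches $0.00 in week 6.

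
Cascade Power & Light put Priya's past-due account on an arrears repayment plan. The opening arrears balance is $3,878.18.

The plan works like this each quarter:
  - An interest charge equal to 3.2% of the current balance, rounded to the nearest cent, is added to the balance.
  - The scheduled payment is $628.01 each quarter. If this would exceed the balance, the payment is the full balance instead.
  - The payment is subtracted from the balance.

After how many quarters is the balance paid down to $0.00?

Quarter 1: $3,878.18 +$124.10 interest = $4,002.28; pay $628.01 → $3,374.27
Quarter 2: $3,374.27 +$107.98 interest = $3,482.25; pay $628.01 → $2,854.24
Quarter 3: $2,854.24 +$91.34 interest = $2,945.58; pay $628.01 → $2,317.57
Quarter 4: $2,317.57 +$74.16 interest = $2,391.73; pay $628.01 → $1,763.72
Quarter 5: $1,763.72 +$56.44 interest = $1,820.16; pay $628.01 → $1,192.15
Quarter 6: $1,192.15 +$38.15 interest = $1,230.30; pay $628.01 → $602.29
Quarter 7: $602.29 +$19.27 interest = $621.56; pay $621.56 → $0.00
Balance reaches $0.00 in quarter 7.

7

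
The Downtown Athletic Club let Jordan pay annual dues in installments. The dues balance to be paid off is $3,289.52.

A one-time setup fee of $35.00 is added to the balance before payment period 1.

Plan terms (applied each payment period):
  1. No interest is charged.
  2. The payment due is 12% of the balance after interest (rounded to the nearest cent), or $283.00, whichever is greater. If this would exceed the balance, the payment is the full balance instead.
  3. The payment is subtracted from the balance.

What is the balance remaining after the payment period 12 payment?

$0.00

Payment period 1: $3,324.52 − $398.94 → $2,925.58
Payment period 2: $2,925.58 − $351.07 → $2,574.51
Payment period 3: $2,574.51 − $308.94 → $2,265.57
Payment period 4: $2,265.57 − $283.00 → $1,982.57
Payment period 5: $1,982.57 − $283.00 → $1,699.57
Payment period 6: $1,699.57 − $283.00 → $1,416.57
Payment period 7: $1,416.57 − $283.00 → $1,133.57
Payment period 8: $1,133.57 − $283.00 → $850.57
Payment period 9: $850.57 − $283.00 → $567.57
Payment period 10: $567.57 − $283.00 → $284.57
Payment period 11: $284.57 − $283.00 → $1.57
Payment period 12: $1.57 − $1.57 → $0.00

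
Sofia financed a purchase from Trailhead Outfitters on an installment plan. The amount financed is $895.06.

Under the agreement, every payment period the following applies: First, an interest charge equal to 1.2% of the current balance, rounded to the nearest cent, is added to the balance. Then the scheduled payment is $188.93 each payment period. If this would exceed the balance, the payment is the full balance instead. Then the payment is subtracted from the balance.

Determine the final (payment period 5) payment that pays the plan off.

Payment period 1: opening $895.06; interest $10.74 → $905.80; payment $188.93; balance $716.87
Payment period 2: opening $716.87; interest $8.60 → $725.47; payment $188.93; balance $536.54
Payment period 3: opening $536.54; interest $6.44 → $542.98; payment $188.93; balance $354.05
Payment period 4: opening $354.05; interest $4.25 → $358.30; payment $188.93; balance $169.37
Payment period 5: opening $169.37; interest $2.03 → $171.40; payment $171.40; balance $0.00

$171.40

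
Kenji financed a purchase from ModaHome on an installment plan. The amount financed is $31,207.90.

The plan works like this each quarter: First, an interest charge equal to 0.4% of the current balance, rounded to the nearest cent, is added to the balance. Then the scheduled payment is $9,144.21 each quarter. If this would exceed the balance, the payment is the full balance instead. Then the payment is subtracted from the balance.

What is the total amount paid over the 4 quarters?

$31,490.18

# | Opening | Interest | Payment | End bal
1 | $31,207.90 | $124.83 | $9,144.21 | $22,188.52
2 | $22,188.52 | $88.75 | $9,144.21 | $13,133.06
3 | $13,133.06 | $52.53 | $9,144.21 | $4,041.38
4 | $4,041.38 | $16.17 | $4,057.55 | $0.00
Total paid: $31,490.18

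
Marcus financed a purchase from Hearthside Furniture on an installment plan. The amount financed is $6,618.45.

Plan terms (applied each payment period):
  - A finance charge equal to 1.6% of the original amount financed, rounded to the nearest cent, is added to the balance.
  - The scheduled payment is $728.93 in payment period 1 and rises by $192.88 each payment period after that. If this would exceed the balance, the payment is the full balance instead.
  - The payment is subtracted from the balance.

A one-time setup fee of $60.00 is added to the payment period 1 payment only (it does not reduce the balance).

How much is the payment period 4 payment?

$1,307.57

# | Opening | Interest | Payment | Fee | End bal
1 | $6,618.45 | $105.90 | $728.93 | $60.00 | $5,995.42
2 | $5,995.42 | $105.90 | $921.81 | — | $5,179.51
3 | $5,179.51 | $105.90 | $1,114.69 | — | $4,170.72
4 | $4,170.72 | $105.90 | $1,307.57 | — | $2,969.05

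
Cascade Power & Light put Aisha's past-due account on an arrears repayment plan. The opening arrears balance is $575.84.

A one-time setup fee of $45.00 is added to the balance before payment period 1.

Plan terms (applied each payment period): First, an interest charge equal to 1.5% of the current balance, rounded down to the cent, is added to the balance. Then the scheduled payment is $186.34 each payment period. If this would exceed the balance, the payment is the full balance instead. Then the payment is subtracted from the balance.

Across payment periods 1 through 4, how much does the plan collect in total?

$641.98

Payment period 1: opening $620.84; interest $9.31 → $630.15; payment $186.34; balance $443.81
Payment period 2: opening $443.81; interest $6.65 → $450.46; payment $186.34; balance $264.12
Payment period 3: opening $264.12; interest $3.96 → $268.08; payment $186.34; balance $81.74
Payment period 4: opening $81.74; interest $1.22 → $82.96; payment $82.96; balance $0.00
Total paid: $641.98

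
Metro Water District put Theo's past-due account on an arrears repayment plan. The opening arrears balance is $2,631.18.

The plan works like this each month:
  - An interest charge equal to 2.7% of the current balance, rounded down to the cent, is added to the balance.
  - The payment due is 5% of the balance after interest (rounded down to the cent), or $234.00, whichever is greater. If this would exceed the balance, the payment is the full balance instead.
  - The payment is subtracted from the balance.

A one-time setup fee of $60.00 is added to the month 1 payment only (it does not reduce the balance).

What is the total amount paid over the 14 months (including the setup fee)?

Month 1: $2,631.18 +$71.04 interest = $2,702.22; pay $234.00 (+ $60.00 fee) → $2,468.22
Month 2: $2,468.22 +$66.64 interest = $2,534.86; pay $234.00 → $2,300.86
Month 3: $2,300.86 +$62.12 interest = $2,362.98; pay $234.00 → $2,128.98
Month 4: $2,128.98 +$57.48 interest = $2,186.46; pay $234.00 → $1,952.46
Month 5: $1,952.46 +$52.71 interest = $2,005.17; pay $234.00 → $1,771.17
Month 6: $1,771.17 +$47.82 interest = $1,818.99; pay $234.00 → $1,584.99
Month 7: $1,584.99 +$42.79 interest = $1,627.78; pay $234.00 → $1,393.78
Month 8: $1,393.78 +$37.63 interest = $1,431.41; pay $234.00 → $1,197.41
Month 9: $1,197.41 +$32.33 interest = $1,229.74; pay $234.00 → $995.74
Month 10: $995.74 +$26.88 interest = $1,022.62; pay $234.00 → $788.62
Month 11: $788.62 +$21.29 interest = $809.91; pay $234.00 → $575.91
Month 12: $575.91 +$15.54 interest = $591.45; pay $234.00 → $357.45
Month 13: $357.45 +$9.65 interest = $367.10; pay $234.00 → $133.10
Month 14: $133.10 +$3.59 interest = $136.69; pay $136.69 → $0.00
Total paid: $3,238.69

$3,238.69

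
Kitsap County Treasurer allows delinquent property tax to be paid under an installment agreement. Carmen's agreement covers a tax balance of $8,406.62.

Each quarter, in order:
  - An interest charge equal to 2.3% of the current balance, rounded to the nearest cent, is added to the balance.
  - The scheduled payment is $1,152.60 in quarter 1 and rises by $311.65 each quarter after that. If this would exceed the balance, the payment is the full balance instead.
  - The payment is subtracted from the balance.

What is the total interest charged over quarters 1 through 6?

Quarter 1: $8,406.62 +$193.35 interest = $8,599.97; pay $1,152.60 → $7,447.37
Quarter 2: $7,447.37 +$171.29 interest = $7,618.66; pay $1,464.25 → $6,154.41
Quarter 3: $6,154.41 +$141.55 interest = $6,295.96; pay $1,775.90 → $4,520.06
Quarter 4: $4,520.06 +$103.96 interest = $4,624.02; pay $2,087.55 → $2,536.47
Quarter 5: $2,536.47 +$58.34 interest = $2,594.81; pay $2,399.20 → $195.61
Quarter 6: $195.61 +$4.50 interest = $200.11; pay $200.11 → $0.00
Total interest: $193.35 + $171.29 + $141.55 + $103.96 + $58.34 + $4.50 = $672.99

$672.99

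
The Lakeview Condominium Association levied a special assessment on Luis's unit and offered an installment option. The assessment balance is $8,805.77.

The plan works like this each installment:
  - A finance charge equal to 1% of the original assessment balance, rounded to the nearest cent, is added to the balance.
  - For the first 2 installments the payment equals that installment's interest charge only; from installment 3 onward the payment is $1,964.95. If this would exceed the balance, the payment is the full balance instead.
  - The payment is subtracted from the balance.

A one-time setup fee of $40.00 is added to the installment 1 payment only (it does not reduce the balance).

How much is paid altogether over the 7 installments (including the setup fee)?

$9,462.19

Installment 1: opening $8,805.77; interest $88.06 → $8,893.83; payment $88.06 (+ $40.00 fee); balance $8,805.77
Installment 2: opening $8,805.77; interest $88.06 → $8,893.83; payment $88.06; balance $8,805.77
Installment 3: opening $8,805.77; interest $88.06 → $8,893.83; payment $1,964.95; balance $6,928.88
Installment 4: opening $6,928.88; interest $88.06 → $7,016.94; payment $1,964.95; balance $5,051.99
Installment 5: opening $5,051.99; interest $88.06 → $5,140.05; payment $1,964.95; balance $3,175.10
Installment 6: opening $3,175.10; interest $88.06 → $3,263.16; payment $1,964.95; balance $1,298.21
Installment 7: opening $1,298.21; interest $88.06 → $1,386.27; payment $1,386.27; balance $0.00
Total paid: $9,462.19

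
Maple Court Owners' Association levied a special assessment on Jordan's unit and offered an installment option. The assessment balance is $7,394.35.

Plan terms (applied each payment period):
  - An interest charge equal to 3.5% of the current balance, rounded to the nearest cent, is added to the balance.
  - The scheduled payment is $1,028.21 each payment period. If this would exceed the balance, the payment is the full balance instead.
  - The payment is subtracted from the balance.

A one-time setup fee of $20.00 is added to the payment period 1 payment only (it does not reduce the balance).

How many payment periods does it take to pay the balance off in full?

9

Payment period 1: opening $7,394.35; interest $258.80 → $7,653.15; payment $1,028.21 (+ $20.00 fee); balance $6,624.94
Payment period 2: opening $6,624.94; interest $231.87 → $6,856.81; payment $1,028.21; balance $5,828.60
Payment period 3: opening $5,828.60; interest $204.00 → $6,032.60; payment $1,028.21; balance $5,004.39
Payment period 4: opening $5,004.39; interest $175.15 → $5,179.54; payment $1,028.21; balance $4,151.33
Payment period 5: opening $4,151.33; interest $145.30 → $4,296.63; payment $1,028.21; balance $3,268.42
Payment period 6: opening $3,268.42; interest $114.39 → $3,382.81; payment $1,028.21; balance $2,354.60
Payment period 7: opening $2,354.60; interest $82.41 → $2,437.01; payment $1,028.21; balance $1,408.80
Payment period 8: opening $1,408.80; interest $49.31 → $1,458.11; payment $1,028.21; balance $429.90
Payment period 9: opening $429.90; interest $15.05 → $444.95; payment $444.95; balance $0.00
Balance reaches $0.00 in payment period 9.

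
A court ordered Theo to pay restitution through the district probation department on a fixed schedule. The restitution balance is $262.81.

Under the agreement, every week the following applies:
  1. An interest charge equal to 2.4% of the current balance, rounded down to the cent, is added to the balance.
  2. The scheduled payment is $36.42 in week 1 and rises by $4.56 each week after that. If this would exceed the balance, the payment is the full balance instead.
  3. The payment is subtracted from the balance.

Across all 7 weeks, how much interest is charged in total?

Week 1: $262.81 +$6.30 interest = $269.11; pay $36.42 → $232.69
Week 2: $232.69 +$5.58 interest = $238.27; pay $40.98 → $197.29
Week 3: $197.29 +$4.73 interest = $202.02; pay $45.54 → $156.48
Week 4: $156.48 +$3.75 interest = $160.23; pay $50.10 → $110.13
Week 5: $110.13 +$2.64 interest = $112.77; pay $54.66 → $58.11
Week 6: $58.11 +$1.39 interest = $59.50; pay $59.22 → $0.28
Week 7: $0.28 +$0.00 interest = $0.28; pay $0.28 → $0.00
Total interest: $6.30 + $5.58 + $4.73 + $3.75 + $2.64 + $1.39 + $0.00 = $24.39

$24.39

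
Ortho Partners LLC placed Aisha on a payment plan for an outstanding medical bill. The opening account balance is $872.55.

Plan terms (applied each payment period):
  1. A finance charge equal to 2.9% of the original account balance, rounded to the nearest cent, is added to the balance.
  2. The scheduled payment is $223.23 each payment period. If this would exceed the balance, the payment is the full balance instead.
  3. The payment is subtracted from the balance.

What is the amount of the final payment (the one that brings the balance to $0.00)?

# | Opening | Interest | Payment | End bal
1 | $872.55 | $25.30 | $223.23 | $674.62
2 | $674.62 | $25.30 | $223.23 | $476.69
3 | $476.69 | $25.30 | $223.23 | $278.76
4 | $278.76 | $25.30 | $223.23 | $80.83
5 | $80.83 | $25.30 | $106.13 | $0.00

$106.13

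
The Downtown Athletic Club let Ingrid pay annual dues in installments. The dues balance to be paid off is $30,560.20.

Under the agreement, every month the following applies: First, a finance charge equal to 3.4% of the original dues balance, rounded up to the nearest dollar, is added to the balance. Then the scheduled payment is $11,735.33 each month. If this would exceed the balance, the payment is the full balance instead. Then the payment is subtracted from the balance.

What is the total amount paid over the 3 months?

Month 1: opening $30,560.20; interest $1,040.00 → $31,600.20; payment $11,735.33; balance $19,864.87
Month 2: opening $19,864.87; interest $1,040.00 → $20,904.87; payment $11,735.33; balance $9,169.54
Month 3: opening $9,169.54; interest $1,040.00 → $10,209.54; payment $10,209.54; balance $0.00
Total paid: $33,680.20

$33,680.20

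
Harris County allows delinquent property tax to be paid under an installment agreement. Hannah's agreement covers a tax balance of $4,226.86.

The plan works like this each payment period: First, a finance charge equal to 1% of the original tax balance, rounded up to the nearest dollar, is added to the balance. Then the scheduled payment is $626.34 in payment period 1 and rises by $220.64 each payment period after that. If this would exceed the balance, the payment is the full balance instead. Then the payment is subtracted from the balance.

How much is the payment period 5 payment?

Payment period 1: $4,226.86 +$43.00 interest = $4,269.86; pay $626.34 → $3,643.52
Payment period 2: $3,643.52 +$43.00 interest = $3,686.52; pay $846.98 → $2,839.54
Payment period 3: $2,839.54 +$43.00 interest = $2,882.54; pay $1,067.62 → $1,814.92
Payment period 4: $1,814.92 +$43.00 interest = $1,857.92; pay $1,288.26 → $569.66
Payment period 5: $569.66 +$43.00 interest = $612.66; pay $612.66 → $0.00

$612.66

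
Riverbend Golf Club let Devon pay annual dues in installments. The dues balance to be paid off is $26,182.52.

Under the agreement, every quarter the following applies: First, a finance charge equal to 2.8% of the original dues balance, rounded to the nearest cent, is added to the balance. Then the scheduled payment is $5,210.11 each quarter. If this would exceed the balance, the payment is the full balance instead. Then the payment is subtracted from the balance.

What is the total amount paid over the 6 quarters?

Quarter 1: $26,182.52 +$733.11 interest = $26,915.63; pay $5,210.11 → $21,705.52
Quarter 2: $21,705.52 +$733.11 interest = $22,438.63; pay $5,210.11 → $17,228.52
Quarter 3: $17,228.52 +$733.11 interest = $17,961.63; pay $5,210.11 → $12,751.52
Quarter 4: $12,751.52 +$733.11 interest = $13,484.63; pay $5,210.11 → $8,274.52
Quarter 5: $8,274.52 +$733.11 interest = $9,007.63; pay $5,210.11 → $3,797.52
Quarter 6: $3,797.52 +$733.11 interest = $4,530.63; pay $4,530.63 → $0.00
Total paid: $30,581.18

$30,581.18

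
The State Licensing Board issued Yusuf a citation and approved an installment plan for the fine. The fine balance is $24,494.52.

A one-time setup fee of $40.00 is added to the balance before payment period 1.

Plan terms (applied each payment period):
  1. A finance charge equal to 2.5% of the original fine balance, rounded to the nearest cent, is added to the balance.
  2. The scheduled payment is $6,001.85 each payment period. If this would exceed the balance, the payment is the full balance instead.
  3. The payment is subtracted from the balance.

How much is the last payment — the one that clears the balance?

$3,588.92

Payment period 1: $24,534.52 +$612.36 interest = $25,146.88; pay $6,001.85 → $19,145.03
Payment period 2: $19,145.03 +$612.36 interest = $19,757.39; pay $6,001.85 → $13,755.54
Payment period 3: $13,755.54 +$612.36 interest = $14,367.90; pay $6,001.85 → $8,366.05
Payment period 4: $8,366.05 +$612.36 interest = $8,978.41; pay $6,001.85 → $2,976.56
Payment period 5: $2,976.56 +$612.36 interest = $3,588.92; pay $3,588.92 → $0.00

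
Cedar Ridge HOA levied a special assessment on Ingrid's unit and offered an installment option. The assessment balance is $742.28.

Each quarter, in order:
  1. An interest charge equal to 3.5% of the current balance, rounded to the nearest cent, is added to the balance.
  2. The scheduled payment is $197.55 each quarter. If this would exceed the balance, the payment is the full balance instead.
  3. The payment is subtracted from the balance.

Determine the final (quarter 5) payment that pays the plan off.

Quarter 1: $742.28 +$25.98 interest = $768.26; pay $197.55 → $570.71
Quarter 2: $570.71 +$19.97 interest = $590.68; pay $197.55 → $393.13
Quarter 3: $393.13 +$13.76 interest = $406.89; pay $197.55 → $209.34
Quarter 4: $209.34 +$7.33 interest = $216.67; pay $197.55 → $19.12
Quarter 5: $19.12 +$0.67 interest = $19.79; pay $19.79 → $0.00

$19.79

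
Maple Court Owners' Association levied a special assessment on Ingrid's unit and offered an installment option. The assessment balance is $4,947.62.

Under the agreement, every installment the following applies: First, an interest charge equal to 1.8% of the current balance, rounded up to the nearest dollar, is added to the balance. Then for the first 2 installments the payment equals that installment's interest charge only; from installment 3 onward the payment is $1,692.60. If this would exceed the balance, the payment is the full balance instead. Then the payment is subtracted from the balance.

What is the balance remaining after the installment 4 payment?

# | Opening | Interest | Payment | End bal
1 | $4,947.62 | $90.00 | $90.00 | $4,947.62
2 | $4,947.62 | $90.00 | $90.00 | $4,947.62
3 | $4,947.62 | $90.00 | $1,692.60 | $3,345.02
4 | $3,345.02 | $61.00 | $1,692.60 | $1,713.42

$1,713.42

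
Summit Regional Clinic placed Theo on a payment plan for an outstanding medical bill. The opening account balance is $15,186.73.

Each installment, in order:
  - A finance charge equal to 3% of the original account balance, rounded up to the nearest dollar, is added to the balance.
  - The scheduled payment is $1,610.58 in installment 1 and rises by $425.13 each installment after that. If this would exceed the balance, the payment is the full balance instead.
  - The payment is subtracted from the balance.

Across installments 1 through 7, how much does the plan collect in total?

Installment 1: opening $15,186.73; interest $456.00 → $15,642.73; payment $1,610.58; balance $14,032.15
Installment 2: opening $14,032.15; interest $456.00 → $14,488.15; payment $2,035.71; balance $12,452.44
Installment 3: opening $12,452.44; interest $456.00 → $12,908.44; payment $2,460.84; balance $10,447.60
Installment 4: opening $10,447.60; interest $456.00 → $10,903.60; payment $2,885.97; balance $8,017.63
Installment 5: opening $8,017.63; interest $456.00 → $8,473.63; payment $3,311.10; balance $5,162.53
Installment 6: opening $5,162.53; interest $456.00 → $5,618.53; payment $3,736.23; balance $1,882.30
Installment 7: opening $1,882.30; interest $456.00 → $2,338.30; payment $2,338.30; balance $0.00
Total paid: $18,378.73

$18,378.73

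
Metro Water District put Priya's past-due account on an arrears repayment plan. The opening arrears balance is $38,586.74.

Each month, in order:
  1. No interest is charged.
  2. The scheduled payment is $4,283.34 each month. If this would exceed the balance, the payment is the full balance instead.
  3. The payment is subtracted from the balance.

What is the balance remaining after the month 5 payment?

# | Opening | Payment | End bal
1 | $38,586.74 | $4,283.34 | $34,303.40
2 | $34,303.40 | $4,283.34 | $30,020.06
3 | $30,020.06 | $4,283.34 | $25,736.72
4 | $25,736.72 | $4,283.34 | $21,453.38
5 | $21,453.38 | $4,283.34 | $17,170.04

$17,170.04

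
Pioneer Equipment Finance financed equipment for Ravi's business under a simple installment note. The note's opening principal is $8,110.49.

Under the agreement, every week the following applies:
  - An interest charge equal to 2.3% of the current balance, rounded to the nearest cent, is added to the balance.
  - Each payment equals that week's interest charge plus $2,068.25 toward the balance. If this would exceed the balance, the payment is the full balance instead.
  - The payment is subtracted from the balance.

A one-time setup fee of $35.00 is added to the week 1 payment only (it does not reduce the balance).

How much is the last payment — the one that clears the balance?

$1,949.57

Week 1: $8,110.49 +$186.54 interest = $8,297.03; pay $2,254.79 (+ $35.00 fee) → $6,042.24
Week 2: $6,042.24 +$138.97 interest = $6,181.21; pay $2,207.22 → $3,973.99
Week 3: $3,973.99 +$91.40 interest = $4,065.39; pay $2,159.65 → $1,905.74
Week 4: $1,905.74 +$43.83 interest = $1,949.57; pay $1,949.57 → $0.00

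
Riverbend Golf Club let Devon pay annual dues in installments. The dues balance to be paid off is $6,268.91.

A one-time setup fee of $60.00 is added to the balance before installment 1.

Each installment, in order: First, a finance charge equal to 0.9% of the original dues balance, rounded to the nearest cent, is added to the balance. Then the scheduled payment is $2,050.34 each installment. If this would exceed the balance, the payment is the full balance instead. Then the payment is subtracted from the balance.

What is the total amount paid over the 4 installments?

$6,554.59

Installment 1: opening $6,328.91; interest $56.42 → $6,385.33; payment $2,050.34; balance $4,334.99
Installment 2: opening $4,334.99; interest $56.42 → $4,391.41; payment $2,050.34; balance $2,341.07
Installment 3: opening $2,341.07; interest $56.42 → $2,397.49; payment $2,050.34; balance $347.15
Installment 4: opening $347.15; interest $56.42 → $403.57; payment $403.57; balance $0.00
Total paid: $6,554.59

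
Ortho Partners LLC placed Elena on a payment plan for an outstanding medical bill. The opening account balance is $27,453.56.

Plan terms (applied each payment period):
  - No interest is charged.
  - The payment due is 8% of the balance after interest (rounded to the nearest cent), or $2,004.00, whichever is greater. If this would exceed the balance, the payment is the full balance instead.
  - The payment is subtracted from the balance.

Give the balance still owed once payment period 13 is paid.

$1,192.70

# | Opening | Payment | End bal
1 | $27,453.56 | $2,196.28 | $25,257.28
2 | $25,257.28 | $2,020.58 | $23,236.70
3 | $23,236.70 | $2,004.00 | $21,232.70
4 | $21,232.70 | $2,004.00 | $19,228.70
5 | $19,228.70 | $2,004.00 | $17,224.70
6 | $17,224.70 | $2,004.00 | $15,220.70
7 | $15,220.70 | $2,004.00 | $13,216.70
8 | $13,216.70 | $2,004.00 | $11,212.70
9 | $11,212.70 | $2,004.00 | $9,208.70
10 | $9,208.70 | $2,004.00 | $7,204.70
11 | $7,204.70 | $2,004.00 | $5,200.70
12 | $5,200.70 | $2,004.00 | $3,196.70
13 | $3,196.70 | $2,004.00 | $1,192.70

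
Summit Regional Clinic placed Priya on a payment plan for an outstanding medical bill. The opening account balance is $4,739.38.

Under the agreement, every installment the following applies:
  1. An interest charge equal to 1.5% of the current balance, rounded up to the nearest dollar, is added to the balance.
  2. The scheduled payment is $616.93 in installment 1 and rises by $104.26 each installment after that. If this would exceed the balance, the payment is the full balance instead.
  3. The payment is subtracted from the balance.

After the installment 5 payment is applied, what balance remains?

# | Opening | Interest | Payment | End bal
1 | $4,739.38 | $72.00 | $616.93 | $4,194.45
2 | $4,194.45 | $63.00 | $721.19 | $3,536.26
3 | $3,536.26 | $54.00 | $825.45 | $2,764.81
4 | $2,764.81 | $42.00 | $929.71 | $1,877.10
5 | $1,877.10 | $29.00 | $1,033.97 | $872.13

$872.13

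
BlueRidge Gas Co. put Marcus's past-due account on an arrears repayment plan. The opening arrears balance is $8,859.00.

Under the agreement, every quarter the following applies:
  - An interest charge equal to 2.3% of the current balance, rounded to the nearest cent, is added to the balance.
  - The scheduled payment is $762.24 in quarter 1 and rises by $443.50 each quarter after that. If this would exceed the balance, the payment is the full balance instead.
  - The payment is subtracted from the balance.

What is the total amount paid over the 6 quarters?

Quarter 1: $8,859.00 +$203.76 interest = $9,062.76; pay $762.24 → $8,300.52
Quarter 2: $8,300.52 +$190.91 interest = $8,491.43; pay $1,205.74 → $7,285.69
Quarter 3: $7,285.69 +$167.57 interest = $7,453.26; pay $1,649.24 → $5,804.02
Quarter 4: $5,804.02 +$133.49 interest = $5,937.51; pay $2,092.74 → $3,844.77
Quarter 5: $3,844.77 +$88.43 interest = $3,933.20; pay $2,536.24 → $1,396.96
Quarter 6: $1,396.96 +$32.13 interest = $1,429.09; pay $1,429.09 → $0.00
Total paid: $9,675.29

$9,675.29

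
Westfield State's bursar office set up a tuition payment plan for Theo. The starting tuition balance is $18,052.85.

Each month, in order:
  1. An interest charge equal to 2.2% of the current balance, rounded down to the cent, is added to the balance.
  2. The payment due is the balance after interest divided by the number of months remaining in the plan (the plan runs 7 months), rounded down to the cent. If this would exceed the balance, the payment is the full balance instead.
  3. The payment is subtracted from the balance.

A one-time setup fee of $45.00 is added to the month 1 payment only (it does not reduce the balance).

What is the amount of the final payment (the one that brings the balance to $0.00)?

Month 1: $18,052.85 +$397.16 interest = $18,450.01; pay $2,635.71 (+ $45.00 fee) → $15,814.30
Month 2: $15,814.30 +$347.91 interest = $16,162.21; pay $2,693.70 → $13,468.51
Month 3: $13,468.51 +$296.30 interest = $13,764.81; pay $2,752.96 → $11,011.85
Month 4: $11,011.85 +$242.26 interest = $11,254.11; pay $2,813.52 → $8,440.59
Month 5: $8,440.59 +$185.69 interest = $8,626.28; pay $2,875.42 → $5,750.86
Month 6: $5,750.86 +$126.51 interest = $5,877.37; pay $2,938.68 → $2,938.69
Month 7: $2,938.69 +$64.65 interest = $3,003.34; pay $3,003.34 → $0.00

$3,003.34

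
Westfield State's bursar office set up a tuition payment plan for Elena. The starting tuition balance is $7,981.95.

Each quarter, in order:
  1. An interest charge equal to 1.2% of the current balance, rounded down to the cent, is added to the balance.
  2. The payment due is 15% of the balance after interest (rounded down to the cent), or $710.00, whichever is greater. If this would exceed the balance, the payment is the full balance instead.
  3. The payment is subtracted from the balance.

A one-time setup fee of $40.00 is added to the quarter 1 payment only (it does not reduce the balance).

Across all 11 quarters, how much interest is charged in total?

Quarter 1: $7,981.95 +$95.78 interest = $8,077.73; pay $1,211.65 (+ $40.00 fee) → $6,866.08
Quarter 2: $6,866.08 +$82.39 interest = $6,948.47; pay $1,042.27 → $5,906.20
Quarter 3: $5,906.20 +$70.87 interest = $5,977.07; pay $896.56 → $5,080.51
Quarter 4: $5,080.51 +$60.96 interest = $5,141.47; pay $771.22 → $4,370.25
Quarter 5: $4,370.25 +$52.44 interest = $4,422.69; pay $710.00 → $3,712.69
Quarter 6: $3,712.69 +$44.55 interest = $3,757.24; pay $710.00 → $3,047.24
Quarter 7: $3,047.24 +$36.56 interest = $3,083.80; pay $710.00 → $2,373.80
Quarter 8: $2,373.80 +$28.48 interest = $2,402.28; pay $710.00 → $1,692.28
Quarter 9: $1,692.28 +$20.30 interest = $1,712.58; pay $710.00 → $1,002.58
Quarter 10: $1,002.58 +$12.03 interest = $1,014.61; pay $710.00 → $304.61
Quarter 11: $304.61 +$3.65 interest = $308.26; pay $308.26 → $0.00
Total interest: $95.78 + $82.39 + $70.87 + $60.96 + $52.44 + $44.55 + $36.56 + $28.48 + $20.30 + $12.03 + $3.65 = $508.01

$508.01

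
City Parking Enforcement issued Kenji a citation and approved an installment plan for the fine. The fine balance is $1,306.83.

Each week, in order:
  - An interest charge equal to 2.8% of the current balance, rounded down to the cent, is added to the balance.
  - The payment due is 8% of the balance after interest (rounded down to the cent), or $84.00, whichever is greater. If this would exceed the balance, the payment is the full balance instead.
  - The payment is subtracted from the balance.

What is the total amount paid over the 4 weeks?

# | Opening | Interest | Payment | End bal
1 | $1,306.83 | $36.59 | $107.47 | $1,235.95
2 | $1,235.95 | $34.60 | $101.64 | $1,168.91
3 | $1,168.91 | $32.72 | $96.13 | $1,105.50
4 | $1,105.50 | $30.95 | $90.91 | $1,045.54
Total paid: $396.15

$396.15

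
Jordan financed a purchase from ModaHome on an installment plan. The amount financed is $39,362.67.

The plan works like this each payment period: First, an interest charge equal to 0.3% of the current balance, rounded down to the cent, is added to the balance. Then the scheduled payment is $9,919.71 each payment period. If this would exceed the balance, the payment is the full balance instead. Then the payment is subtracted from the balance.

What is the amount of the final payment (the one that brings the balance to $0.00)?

$9,899.09

Payment period 1: opening $39,362.67; interest $118.08 → $39,480.75; payment $9,919.71; balance $29,561.04
Payment period 2: opening $29,561.04; interest $88.68 → $29,649.72; payment $9,919.71; balance $19,730.01
Payment period 3: opening $19,730.01; interest $59.19 → $19,789.20; payment $9,919.71; balance $9,869.49
Payment period 4: opening $9,869.49; interest $29.60 → $9,899.09; payment $9,899.09; balance $0.00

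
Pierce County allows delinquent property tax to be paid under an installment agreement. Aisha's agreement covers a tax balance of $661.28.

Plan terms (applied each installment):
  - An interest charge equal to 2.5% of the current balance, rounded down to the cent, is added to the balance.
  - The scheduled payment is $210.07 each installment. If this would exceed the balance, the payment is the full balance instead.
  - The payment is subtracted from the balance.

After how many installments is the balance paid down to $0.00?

Installment 1: opening $661.28; interest $16.53 → $677.81; payment $210.07; balance $467.74
Installment 2: opening $467.74; interest $11.69 → $479.43; payment $210.07; balance $269.36
Installment 3: opening $269.36; interest $6.73 → $276.09; payment $210.07; balance $66.02
Installment 4: opening $66.02; interest $1.65 → $67.67; payment $67.67; balance $0.00
Balance reaches $0.00 in installment 4.

4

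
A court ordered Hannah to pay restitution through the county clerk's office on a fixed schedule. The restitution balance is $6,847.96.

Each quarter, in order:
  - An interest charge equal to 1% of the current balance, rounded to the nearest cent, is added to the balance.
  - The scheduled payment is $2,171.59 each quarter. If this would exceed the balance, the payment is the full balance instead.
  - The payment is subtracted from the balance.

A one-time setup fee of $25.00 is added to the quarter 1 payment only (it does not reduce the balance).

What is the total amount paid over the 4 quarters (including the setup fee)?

Quarter 1: opening $6,847.96; interest $68.48 → $6,916.44; payment $2,171.59 (+ $25.00 fee); balance $4,744.85
Quarter 2: opening $4,744.85; interest $47.45 → $4,792.30; payment $2,171.59; balance $2,620.71
Quarter 3: opening $2,620.71; interest $26.21 → $2,646.92; payment $2,171.59; balance $475.33
Quarter 4: opening $475.33; interest $4.75 → $480.08; payment $480.08; balance $0.00
Total paid: $7,019.85

$7,019.85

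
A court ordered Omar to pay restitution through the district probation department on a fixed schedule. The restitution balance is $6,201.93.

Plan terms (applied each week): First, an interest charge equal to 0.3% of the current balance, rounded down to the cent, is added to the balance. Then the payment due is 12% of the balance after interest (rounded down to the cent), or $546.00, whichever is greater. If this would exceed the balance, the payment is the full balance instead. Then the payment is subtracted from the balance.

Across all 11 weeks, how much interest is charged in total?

Week 1: opening $6,201.93; interest $18.60 → $6,220.53; payment $746.46; balance $5,474.07
Week 2: opening $5,474.07; interest $16.42 → $5,490.49; payment $658.85; balance $4,831.64
Week 3: opening $4,831.64; interest $14.49 → $4,846.13; payment $581.53; balance $4,264.60
Week 4: opening $4,264.60; interest $12.79 → $4,277.39; payment $546.00; balance $3,731.39
Week 5: opening $3,731.39; interest $11.19 → $3,742.58; payment $546.00; balance $3,196.58
Week 6: opening $3,196.58; interest $9.58 → $3,206.16; payment $546.00; balance $2,660.16
Week 7: opening $2,660.16; interest $7.98 → $2,668.14; payment $546.00; balance $2,122.14
Week 8: opening $2,122.14; interest $6.36 → $2,128.50; payment $546.00; balance $1,582.50
Week 9: opening $1,582.50; interest $4.74 → $1,587.24; payment $546.00; balance $1,041.24
Week 10: opening $1,041.24; interest $3.12 → $1,044.36; payment $546.00; balance $498.36
Week 11: opening $498.36; interest $1.49 → $499.85; payment $499.85; balance $0.00
Total interest: $18.60 + $16.42 + $14.49 + $12.79 + $11.19 + $9.58 + $7.98 + $6.36 + $4.74 + $3.12 + $1.49 = $106.76

$106.76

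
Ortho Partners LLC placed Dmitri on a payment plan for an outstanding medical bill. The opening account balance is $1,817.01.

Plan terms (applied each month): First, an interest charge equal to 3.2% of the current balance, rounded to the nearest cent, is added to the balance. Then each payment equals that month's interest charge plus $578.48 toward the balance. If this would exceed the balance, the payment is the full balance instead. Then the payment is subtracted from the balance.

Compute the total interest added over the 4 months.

Month 1: $1,817.01 +$58.14 interest = $1,875.15; pay $636.62 → $1,238.53
Month 2: $1,238.53 +$39.63 interest = $1,278.16; pay $618.11 → $660.05
Month 3: $660.05 +$21.12 interest = $681.17; pay $599.60 → $81.57
Month 4: $81.57 +$2.61 interest = $84.18; pay $84.18 → $0.00
Total interest: $58.14 + $39.63 + $21.12 + $2.61 = $121.50

$121.50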